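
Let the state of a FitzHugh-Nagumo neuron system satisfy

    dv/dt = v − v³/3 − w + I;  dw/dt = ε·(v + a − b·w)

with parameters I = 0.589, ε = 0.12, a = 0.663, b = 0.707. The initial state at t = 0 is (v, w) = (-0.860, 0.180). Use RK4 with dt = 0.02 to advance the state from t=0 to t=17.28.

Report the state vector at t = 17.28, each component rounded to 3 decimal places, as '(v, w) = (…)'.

(v, w) = (1.345, 1.265)

t=0.000: state=(-0.860, 0.180)
step 1 (dt=0.02): k1=(-0.239, -0.039), k2=(-0.239, -0.039), k3=(-0.239, -0.039), k4=(-0.239, -0.039); state += dt/6·(k1+2k2+2k3+k4)
t=0.020: state=(-0.865, 0.179)
t=0.040: state=(-0.870, 0.178)
t=0.060: state=(-0.874, 0.178)
continuing one RK4 step at a time; state shown every 50 steps (Δt=1):
t=1.000: state=(-1.089, 0.129)
t=2.000: state=(-1.230, 0.060)
t=3.000: state=(-1.261, -0.013)
t=4.000: state=(-1.226, -0.079)
t=5.000: state=(-1.156, -0.133)
t=6.000: state=(-1.065, -0.174)
t=7.000: state=(-0.953, -0.200)
t=8.000: state=(-0.810, -0.209)
t=9.000: state=(-0.607, -0.198)
t=10.000: state=(-0.252, -0.157)
t=11.000: state=(0.532, -0.058)
t=12.000: state=(1.617, 0.153)
t=13.000: state=(1.824, 0.421)
t=14.000: state=(1.744, 0.669)
t=15.000: state=(1.633, 0.885)
t=16.000: state=(1.514, 1.070)
t=17.000: state=(1.384, 1.226)
t=17.280: state=(1.345, 1.265)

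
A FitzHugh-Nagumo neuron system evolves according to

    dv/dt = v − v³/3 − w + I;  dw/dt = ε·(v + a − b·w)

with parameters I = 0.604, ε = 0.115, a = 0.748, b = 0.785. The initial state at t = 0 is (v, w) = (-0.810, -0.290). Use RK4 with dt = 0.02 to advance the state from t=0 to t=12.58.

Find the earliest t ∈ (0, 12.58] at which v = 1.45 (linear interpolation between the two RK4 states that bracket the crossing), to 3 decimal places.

t = 3.128

t=0.000: state=(-0.810, -0.290)
step 1 (dt=0.02): k1=(0.261, 0.019), k2=(0.262, 0.019), k3=(0.262, 0.019), k4=(0.263, 0.020); state += dt/6·(k1+2k2+2k3+k4)
t=0.020: state=(-0.805, -0.290)
t=0.040: state=(-0.799, -0.289)
t=0.060: state=(-0.794, -0.289)
continuing one RK4 step at a time; state shown every 25 steps (Δt=0.5):
t=0.500: state=(-0.668, -0.277)
t=1.000: state=(-0.490, -0.255)
t=1.500: state=(-0.247, -0.223)
t=2.000: state=(0.118, -0.175)
t=2.500: state=(0.665, -0.104)
t=3.000: state=(1.310, -0.002)
t=3.120: state=(1.442, 0.027)
next step: t=3.140: state=(1.462, 0.032) — v has crossed 1.45
linear interpolation between t=3.120 (1.44172) and t=3.140 (1.46184) → t≈3.128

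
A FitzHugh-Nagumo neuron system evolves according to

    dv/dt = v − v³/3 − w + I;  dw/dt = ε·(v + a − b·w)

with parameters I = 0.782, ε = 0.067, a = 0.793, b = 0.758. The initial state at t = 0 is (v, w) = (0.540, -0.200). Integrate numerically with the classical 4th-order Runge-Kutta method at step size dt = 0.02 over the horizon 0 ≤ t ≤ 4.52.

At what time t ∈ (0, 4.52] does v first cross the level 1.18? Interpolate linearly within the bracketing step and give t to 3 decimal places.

t = 0.406

t=0.000: state=(0.540, -0.200)
step 1 (dt=0.02): k1=(1.470, 0.099), k2=(1.479, 0.100), k3=(1.479, 0.100), k4=(1.488, 0.101); state += dt/6·(k1+2k2+2k3+k4)
t=0.020: state=(0.570, -0.198)
t=0.040: state=(0.600, -0.196)
t=0.060: state=(0.630, -0.194)
continuing one RK4 step at a time; state shown every 10 steps (Δt=0.2):
t=0.200: state=(0.850, -0.178)
t=0.400: state=(1.171, -0.152)
next step: t=0.420: state=(1.202, -0.150) — v has crossed 1.18
linear interpolation between t=0.400 (1.17061) and t=0.420 (1.20187) → t≈0.406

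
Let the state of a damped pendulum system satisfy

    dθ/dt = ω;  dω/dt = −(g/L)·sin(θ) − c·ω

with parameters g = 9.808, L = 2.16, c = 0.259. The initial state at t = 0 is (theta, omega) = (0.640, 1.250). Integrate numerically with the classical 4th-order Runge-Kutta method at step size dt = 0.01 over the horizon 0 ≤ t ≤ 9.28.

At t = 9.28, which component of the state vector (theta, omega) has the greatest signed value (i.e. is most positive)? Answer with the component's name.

t=0.000: state=(0.640, 1.250)
step 1 (dt=0.01): k1=(1.250, -3.035), k2=(1.235, -3.054), k3=(1.235, -3.054), k4=(1.219, -3.072); state += dt/6·(k1+2k2+2k3+k4)
t=0.010: state=(0.652, 1.219)
t=0.020: state=(0.664, 1.189)
t=0.030: state=(0.676, 1.157)
continuing one RK4 step at a time; state shown every 50 steps (Δt=0.5):
t=0.500: state=(0.844, -0.450)
t=1.000: state=(0.283, -1.592)
t=1.500: state=(-0.470, -1.147)
t=2.000: state=(-0.699, 0.273)
t=2.500: state=(-0.266, 1.291)
t=3.000: state=(0.363, 0.991)
t=3.500: state=(0.575, -0.187)
t=4.000: state=(0.229, -1.057)
t=4.500: state=(-0.292, -0.830)
t=5.000: state=(-0.472, 0.148)
t=5.500: state=(-0.187, 0.873)
t=6.000: state=(0.241, 0.682)
t=6.500: state=(0.388, -0.132)
t=7.000: state=(0.148, -0.724)
t=7.500: state=(-0.204, -0.554)
t=8.000: state=(-0.318, 0.124)
t=8.500: state=(-0.115, 0.603)
t=9.000: state=(0.174, 0.445)
t=9.280: state=(0.258, 0.142)
compare at T: theta=0.258, omega=0.142

largest component: theta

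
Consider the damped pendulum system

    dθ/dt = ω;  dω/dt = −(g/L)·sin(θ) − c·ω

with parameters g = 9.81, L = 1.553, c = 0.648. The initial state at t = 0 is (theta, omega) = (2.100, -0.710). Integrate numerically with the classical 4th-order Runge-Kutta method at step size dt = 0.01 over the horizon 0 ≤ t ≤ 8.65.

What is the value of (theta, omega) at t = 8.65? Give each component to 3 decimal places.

(theta, omega) = (-0.015, -0.274)

t=0.000: state=(2.100, -0.710)
step 1 (dt=0.01): k1=(-0.710, -4.993), k2=(-0.735, -4.988), k3=(-0.735, -4.988), k4=(-0.760, -4.984); state += dt/6·(k1+2k2+2k3+k4)
t=0.010: state=(2.093, -0.760)
t=0.020: state=(2.085, -0.810)
t=0.030: state=(2.076, -0.859)
continuing one RK4 step at a time; state shown every 50 steps (Δt=0.5):
t=0.500: state=(1.132, -3.083)
t=1.000: state=(-0.533, -2.794)
t=1.500: state=(-1.186, 0.217)
t=2.000: state=(-0.489, 2.229)
t=2.500: state=(0.536, 1.380)
t=3.000: state=(0.681, -0.742)
t=3.500: state=(0.031, -1.494)
t=4.000: state=(-0.474, -0.328)
t=4.500: state=(-0.295, 0.887)
t=5.000: state=(0.175, 0.749)
t=5.500: state=(0.310, -0.224)
t=6.000: state=(0.046, -0.669)
t=6.500: state=(-0.199, -0.206)
t=7.000: state=(-0.142, 0.370)
t=7.500: state=(0.066, 0.353)
t=8.000: state=(0.139, -0.075)
t=8.500: state=(0.028, -0.296)
t=8.650: state=(-0.015, -0.274)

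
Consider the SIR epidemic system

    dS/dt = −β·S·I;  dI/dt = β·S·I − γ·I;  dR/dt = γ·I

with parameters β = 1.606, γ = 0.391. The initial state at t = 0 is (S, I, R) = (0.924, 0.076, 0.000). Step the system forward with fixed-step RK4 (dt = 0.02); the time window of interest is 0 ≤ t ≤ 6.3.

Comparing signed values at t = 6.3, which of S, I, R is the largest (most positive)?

t=0.000: state=(0.924, 0.076, 0.000)
step 1 (dt=0.02): k1=(-0.113, 0.083, 0.030), k2=(-0.114, 0.084, 0.030), k3=(-0.114, 0.084, 0.030), k4=(-0.115, 0.085, 0.030); state += dt/6·(k1+2k2+2k3+k4)
t=0.020: state=(0.922, 0.078, 0.001)
t=0.040: state=(0.919, 0.079, 0.001)
t=0.060: state=(0.917, 0.081, 0.002)
continuing one RK4 step at a time; state shown every 25 steps (Δt=0.5):
t=0.500: state=(0.853, 0.128, 0.020)
t=1.000: state=(0.748, 0.200, 0.051)
t=1.500: state=(0.616, 0.285, 0.099)
t=2.000: state=(0.474, 0.363, 0.162)
t=2.500: state=(0.346, 0.415, 0.239)
t=3.000: state=(0.246, 0.432, 0.322)
t=3.500: state=(0.174, 0.420, 0.406)
t=4.000: state=(0.126, 0.389, 0.485)
t=4.500: state=(0.094, 0.349, 0.557)
t=5.000: state=(0.072, 0.307, 0.622)
t=5.500: state=(0.057, 0.265, 0.677)
t=6.000: state=(0.047, 0.228, 0.726)
t=6.300: state=(0.042, 0.207, 0.751)
compare at T: S=0.042, I=0.207, R=0.751

largest component: R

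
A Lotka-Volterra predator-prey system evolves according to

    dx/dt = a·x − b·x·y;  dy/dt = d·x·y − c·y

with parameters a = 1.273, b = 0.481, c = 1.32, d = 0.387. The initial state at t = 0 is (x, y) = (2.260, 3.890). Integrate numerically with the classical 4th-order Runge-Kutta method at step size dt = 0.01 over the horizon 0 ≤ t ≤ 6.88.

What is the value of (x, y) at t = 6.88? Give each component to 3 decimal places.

(x, y) = (2.794, 1.474)

t=0.000: state=(2.260, 3.890)
step 1 (dt=0.01): k1=(-1.352, -1.733), k2=(-1.338, -1.739), k3=(-1.338, -1.739), k4=(-1.325, -1.745); state += dt/6·(k1+2k2+2k3+k4)
t=0.010: state=(2.247, 3.873)
t=0.020: state=(2.234, 3.855)
t=0.030: state=(2.221, 3.837)
continuing one RK4 step at a time; state shown every 25 steps (Δt=0.25):
t=0.250: state=(2.000, 3.432)
t=0.500: state=(1.871, 2.973)
t=0.750: state=(1.845, 2.556)
t=1.000: state=(1.907, 2.202)
t=1.250: state=(2.048, 1.916)
t=1.500: state=(2.267, 1.696)
t=1.750: state=(2.568, 1.540)
t=2.000: state=(2.952, 1.445)
t=2.250: state=(3.420, 1.413)
t=2.500: state=(3.961, 1.450)
t=2.750: state=(4.544, 1.573)
t=3.000: state=(5.105, 1.805)
t=3.250: state=(5.533, 2.174)
t=3.500: state=(5.683, 2.697)
t=3.750: state=(5.441, 3.332)
t=4.000: state=(4.823, 3.946)
t=4.250: state=(4.015, 4.352)
t=4.500: state=(3.242, 4.440)
t=4.750: state=(2.639, 4.236)
t=5.000: state=(2.228, 3.848)
t=5.250: state=(1.982, 3.388)
t=5.500: state=(1.864, 2.931)
t=5.750: state=(1.848, 2.520)
t=6.000: state=(1.917, 2.172)
t=6.250: state=(2.066, 1.892)
t=6.500: state=(2.292, 1.678)
t=6.750: state=(2.601, 1.528)
t=6.880: state=(2.794, 1.474)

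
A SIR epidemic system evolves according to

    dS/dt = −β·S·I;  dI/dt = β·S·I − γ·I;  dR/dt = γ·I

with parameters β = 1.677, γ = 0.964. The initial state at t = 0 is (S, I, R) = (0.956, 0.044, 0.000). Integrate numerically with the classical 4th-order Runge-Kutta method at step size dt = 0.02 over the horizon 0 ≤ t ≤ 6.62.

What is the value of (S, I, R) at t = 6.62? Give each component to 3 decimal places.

(S, I, R) = (0.324, 0.054, 0.622)

t=0.000: state=(0.956, 0.044, 0.000)
step 1 (dt=0.02): k1=(-0.071, 0.028, 0.042), k2=(-0.071, 0.028, 0.043), k3=(-0.071, 0.028, 0.043), k4=(-0.071, 0.028, 0.043); state += dt/6·(k1+2k2+2k3+k4)
t=0.020: state=(0.955, 0.045, 0.001)
t=0.040: state=(0.953, 0.045, 0.002)
t=0.060: state=(0.952, 0.046, 0.003)
continuing one RK4 step at a time; state shown every 25 steps (Δt=0.5):
t=0.500: state=(0.916, 0.060, 0.025)
t=1.000: state=(0.864, 0.078, 0.058)
t=1.500: state=(0.804, 0.097, 0.100)
t=2.000: state=(0.736, 0.114, 0.151)
t=2.500: state=(0.665, 0.126, 0.209)
t=3.000: state=(0.596, 0.132, 0.271)
t=3.500: state=(0.534, 0.131, 0.335)
t=4.000: state=(0.479, 0.124, 0.397)
t=4.500: state=(0.434, 0.112, 0.454)
t=5.000: state=(0.397, 0.098, 0.505)
t=5.500: state=(0.368, 0.083, 0.548)
t=6.000: state=(0.345, 0.069, 0.585)
t=6.500: state=(0.328, 0.057, 0.615)
t=6.620: state=(0.324, 0.054, 0.622)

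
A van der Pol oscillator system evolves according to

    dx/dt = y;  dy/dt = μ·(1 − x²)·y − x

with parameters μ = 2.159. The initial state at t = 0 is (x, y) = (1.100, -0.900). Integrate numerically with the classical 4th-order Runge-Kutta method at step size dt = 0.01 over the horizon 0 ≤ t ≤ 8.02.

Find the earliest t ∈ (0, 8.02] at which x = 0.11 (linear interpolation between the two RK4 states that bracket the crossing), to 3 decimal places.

t=0.000: state=(1.100, -0.900)
step 1 (dt=0.01): k1=(-0.900, -0.692), k2=(-0.903, -0.705), k3=(-0.904, -0.705), k4=(-0.907, -0.718); state += dt/6·(k1+2k2+2k3+k4)
t=0.010: state=(1.091, -0.907)
t=0.020: state=(1.082, -0.914)
t=0.030: state=(1.073, -0.922)
continuing one RK4 step at a time; state shown every 50 steps (Δt=0.5):
t=0.500: state=(0.489, -1.761)
t=0.670: state=(0.131, -2.505)
next step: t=0.680: state=(0.106, -2.560) — x has crossed 0.11
linear interpolation between t=0.670 (0.13099) and t=0.680 (0.10567) → t≈0.678

t = 0.678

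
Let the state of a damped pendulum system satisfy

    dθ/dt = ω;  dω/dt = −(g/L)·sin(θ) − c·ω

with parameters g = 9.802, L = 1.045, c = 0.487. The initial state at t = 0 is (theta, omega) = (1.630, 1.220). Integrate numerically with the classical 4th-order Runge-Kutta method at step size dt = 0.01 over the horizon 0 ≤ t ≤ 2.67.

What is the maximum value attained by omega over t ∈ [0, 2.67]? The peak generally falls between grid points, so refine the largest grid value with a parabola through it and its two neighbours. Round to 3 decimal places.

max omega = 3.112

t=0.000: state=(1.630, 1.220)
step 1 (dt=0.01): k1=(1.220, -9.958), k2=(1.170, -9.930), k3=(1.170, -9.930), k4=(1.121, -9.902); state += dt/6·(k1+2k2+2k3+k4)
t=0.010: state=(1.642, 1.121)
t=0.020: state=(1.652, 1.022)
t=0.030: state=(1.662, 0.924)
continuing one RK4 step at a time; state shown every 10 steps (Δt=0.1):
t=0.100: state=(1.703, 0.252)
t=0.200: state=(1.682, -0.668)
t=0.300: state=(1.571, -1.550)
t=0.400: state=(1.373, -2.386)
t=0.500: state=(1.096, -3.136)
t=0.600: state=(0.752, -3.716)
t=0.700: state=(0.362, -4.021)
t=0.800: state=(-0.040, -3.974)
t=0.900: state=(-0.420, -3.573)
t=1.000: state=(-0.746, -2.896)
t=1.100: state=(-0.994, -2.055)
t=1.200: state=(-1.155, -1.150)
t=1.300: state=(-1.224, -0.243)
t=1.400: state=(-1.204, 0.629)
t=1.500: state=(-1.101, 1.437)
t=1.600: state=(-0.920, 2.146)
t=1.700: state=(-0.676, 2.700)
t=1.800: state=(-0.388, 3.036)
t=1.900: state=(-0.078, 3.102)
t=2.000: state=(0.223, 2.885)
t=2.100: state=(0.491, 2.425)
t=2.200: state=(0.703, 1.792)
t=2.300: state=(0.846, 1.063)
t=2.400: state=(0.914, 0.303)
t=2.500: state=(0.907, -0.438)
t=2.600: state=(0.828, -1.119)
t=2.670: state=(0.735, -1.537)
largest grid value and its neighbours: omega(1.860)=3.10966, omega(1.870)=3.11196, omega(1.880)=3.11138
parabola through these three points peaks at t≈1.873 with omega≈3.11209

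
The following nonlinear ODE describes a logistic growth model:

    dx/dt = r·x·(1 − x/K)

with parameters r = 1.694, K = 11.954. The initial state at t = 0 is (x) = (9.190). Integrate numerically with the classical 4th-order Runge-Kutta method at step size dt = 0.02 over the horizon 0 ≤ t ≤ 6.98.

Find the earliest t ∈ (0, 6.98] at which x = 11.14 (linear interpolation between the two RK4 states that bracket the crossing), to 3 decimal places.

t=0.000: state=(9.190)
step 1 (dt=0.02): k1=(3.600), k2=(3.567), k3=(3.567), k4=(3.534); state += dt/6·(k1+2k2+2k3+k4)
t=0.020: state=(9.261)
t=0.040: state=(9.331)
t=0.060: state=(9.400)
continuing one RK4 step at a time; state shown every 25 steps (Δt=0.5):
t=0.500: state=(10.589)
t=0.820: state=(11.120)
next step: t=0.840: state=(11.146) — x has crossed 11.14
linear interpolation between t=0.820 (11.12019) and t=0.840 (11.14609) → t≈0.835

t = 0.835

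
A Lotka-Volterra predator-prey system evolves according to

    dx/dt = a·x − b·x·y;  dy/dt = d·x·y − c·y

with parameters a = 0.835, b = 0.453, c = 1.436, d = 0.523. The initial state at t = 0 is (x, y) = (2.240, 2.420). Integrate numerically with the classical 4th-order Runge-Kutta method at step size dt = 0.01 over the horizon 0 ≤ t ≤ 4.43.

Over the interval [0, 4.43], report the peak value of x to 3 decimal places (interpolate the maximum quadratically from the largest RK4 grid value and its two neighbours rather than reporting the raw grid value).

max x = 3.632

t=0.000: state=(2.240, 2.420)
step 1 (dt=0.01): k1=(-0.585, -0.640), k2=(-0.581, -0.643), k3=(-0.581, -0.643), k4=(-0.577, -0.646); state += dt/6·(k1+2k2+2k3+k4)
t=0.010: state=(2.234, 2.414)
t=0.020: state=(2.228, 2.407)
t=0.030: state=(2.223, 2.401)
continuing one RK4 step at a time; state shown every 20 steps (Δt=0.2):
t=0.200: state=(2.139, 2.283)
t=0.400: state=(2.069, 2.134)
t=0.600: state=(2.029, 1.983)
t=0.800: state=(2.017, 1.839)
t=1.000: state=(2.030, 1.705)
t=1.200: state=(2.068, 1.584)
t=1.400: state=(2.127, 1.480)
t=1.600: state=(2.207, 1.393)
t=1.800: state=(2.306, 1.323)
t=2.000: state=(2.424, 1.272)
t=2.200: state=(2.557, 1.238)
t=2.400: state=(2.703, 1.223)
t=2.600: state=(2.859, 1.227)
t=2.800: state=(3.020, 1.252)
t=3.000: state=(3.180, 1.300)
t=3.200: state=(3.331, 1.371)
t=3.400: state=(3.462, 1.468)
t=3.600: state=(3.562, 1.591)
t=3.800: state=(3.621, 1.739)
t=4.000: state=(3.628, 1.907)
t=4.200: state=(3.578, 2.087)
t=4.400: state=(3.471, 2.265)
t=4.430: state=(3.451, 2.291)
largest grid value and its neighbours: x(3.920)=3.63169, x(3.930)=3.63170, x(3.940)=3.63158
parabola through these three points peaks at t≈3.926 with x≈3.63171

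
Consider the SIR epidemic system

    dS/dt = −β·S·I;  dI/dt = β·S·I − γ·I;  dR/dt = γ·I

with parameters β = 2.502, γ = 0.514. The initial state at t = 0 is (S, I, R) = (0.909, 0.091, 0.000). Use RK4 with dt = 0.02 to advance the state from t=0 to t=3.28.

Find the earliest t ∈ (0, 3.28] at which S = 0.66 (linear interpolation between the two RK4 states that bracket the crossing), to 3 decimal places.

t = 0.741

t=0.000: state=(0.909, 0.091, 0.000)
step 1 (dt=0.02): k1=(-0.207, 0.160, 0.047), k2=(-0.210, 0.163, 0.048), k3=(-0.210, 0.163, 0.048), k4=(-0.213, 0.165, 0.048); state += dt/6·(k1+2k2+2k3+k4)
t=0.020: state=(0.905, 0.094, 0.001)
t=0.040: state=(0.900, 0.098, 0.002)
t=0.060: state=(0.896, 0.101, 0.003)
continuing one RK4 step at a time; state shown every 10 steps (Δt=0.2):
t=0.200: state=(0.861, 0.128, 0.011)
t=0.400: state=(0.798, 0.175, 0.027)
t=0.600: state=(0.722, 0.231, 0.047)
t=0.740: state=(0.661, 0.274, 0.066)
next step: t=0.760: state=(0.651, 0.280, 0.068) — S has crossed 0.66
linear interpolation between t=0.740 (0.66050) and t=0.760 (0.65141) → t≈0.741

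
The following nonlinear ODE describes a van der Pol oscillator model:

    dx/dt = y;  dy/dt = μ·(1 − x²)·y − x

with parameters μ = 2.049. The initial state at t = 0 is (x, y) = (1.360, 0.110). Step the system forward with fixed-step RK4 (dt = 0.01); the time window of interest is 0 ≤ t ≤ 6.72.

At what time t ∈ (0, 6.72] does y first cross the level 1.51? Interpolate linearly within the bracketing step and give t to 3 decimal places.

t=0.000: state=(1.360, 0.110)
step 1 (dt=0.01): k1=(0.110, -1.551), k2=(0.102, -1.539), k3=(0.102, -1.539), k4=(0.095, -1.526); state += dt/6·(k1+2k2+2k3+k4)
t=0.010: state=(1.361, 0.095)
t=0.020: state=(1.362, 0.079)
t=0.030: state=(1.363, 0.065)
continuing one RK4 step at a time; state shown every 25 steps (Δt=0.25):
t=0.250: state=(1.345, -0.205)
t=0.500: state=(1.266, -0.418)
t=0.750: state=(1.139, -0.603)
t=1.000: state=(0.961, -0.828)
t=1.250: state=(0.714, -1.188)
t=1.500: state=(0.341, -1.866)
t=1.750: state=(-0.267, -3.088)
t=2.000: state=(-1.164, -3.686)
t=2.250: state=(-1.841, -1.503)
t=2.500: state=(-2.006, -0.101)
t=2.750: state=(-1.979, 0.234)
t=3.000: state=(-1.908, 0.317)
t=3.250: state=(-1.824, 0.355)
t=3.500: state=(-1.731, 0.389)
t=3.750: state=(-1.629, 0.428)
t=4.000: state=(-1.516, 0.480)
t=4.250: state=(-1.387, 0.552)
t=4.500: state=(-1.237, 0.658)
t=4.750: state=(-1.053, 0.827)
t=5.000: state=(-0.813, 1.123)
t=5.180: state=(-0.581, 1.492)
next step: t=5.190: state=(-0.566, 1.518) — y has crossed 1.51
linear interpolation between t=5.180 (1.49198) and t=5.190 (1.51842) → t≈5.187

t = 5.187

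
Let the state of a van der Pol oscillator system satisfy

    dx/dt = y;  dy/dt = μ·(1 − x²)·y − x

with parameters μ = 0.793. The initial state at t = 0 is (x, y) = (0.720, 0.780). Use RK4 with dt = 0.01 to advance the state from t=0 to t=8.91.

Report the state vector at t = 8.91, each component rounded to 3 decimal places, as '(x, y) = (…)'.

t=0.000: state=(0.720, 0.780)
step 1 (dt=0.01): k1=(0.780, -0.422), k2=(0.778, -0.430), k3=(0.778, -0.430), k4=(0.776, -0.438); state += dt/6·(k1+2k2+2k3+k4)
t=0.010: state=(0.728, 0.776)
t=0.020: state=(0.736, 0.771)
t=0.030: state=(0.743, 0.767)
continuing one RK4 step at a time; state shown every 50 steps (Δt=0.5):
t=0.500: state=(1.026, 0.391)
t=1.000: state=(1.086, -0.154)
t=1.500: state=(0.881, -0.661)
t=2.000: state=(0.419, -1.201)
t=2.500: state=(-0.336, -1.805)
t=3.000: state=(-1.256, -1.618)
t=3.500: state=(-1.750, -0.338)
t=4.000: state=(-1.694, 0.452)
t=4.500: state=(-1.359, 0.868)
t=5.000: state=(-0.817, 1.332)
t=5.500: state=(0.022, 2.067)
t=6.000: state=(1.177, 2.258)
t=6.500: state=(1.918, 0.601)
t=7.000: state=(1.925, -0.394)
t=7.500: state=(1.624, -0.774)
t=8.000: state=(1.154, -1.123)
t=8.500: state=(0.461, -1.708)
t=8.910: state=(-0.376, -2.359)

(x, y) = (-0.376, -2.359)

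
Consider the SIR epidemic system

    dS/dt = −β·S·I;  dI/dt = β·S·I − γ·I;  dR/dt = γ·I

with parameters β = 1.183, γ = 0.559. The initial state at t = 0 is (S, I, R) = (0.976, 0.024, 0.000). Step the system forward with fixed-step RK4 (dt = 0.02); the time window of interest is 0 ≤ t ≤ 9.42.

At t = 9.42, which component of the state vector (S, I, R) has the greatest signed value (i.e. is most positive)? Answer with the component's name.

t=0.000: state=(0.976, 0.024, 0.000)
step 1 (dt=0.02): k1=(-0.028, 0.014, 0.013), k2=(-0.028, 0.014, 0.013), k3=(-0.028, 0.014, 0.013), k4=(-0.028, 0.014, 0.014); state += dt/6·(k1+2k2+2k3+k4)
t=0.020: state=(0.975, 0.024, 0.000)
t=0.040: state=(0.975, 0.025, 0.001)
t=0.060: state=(0.974, 0.025, 0.001)
continuing one RK4 step at a time; state shown every 25 steps (Δt=0.5):
t=0.500: state=(0.960, 0.032, 0.008)
t=1.000: state=(0.939, 0.043, 0.018)
t=1.500: state=(0.912, 0.056, 0.032)
t=2.000: state=(0.879, 0.072, 0.050)
t=2.500: state=(0.838, 0.090, 0.072)
t=3.000: state=(0.789, 0.110, 0.100)
t=3.500: state=(0.735, 0.131, 0.134)
t=4.000: state=(0.676, 0.150, 0.173)
t=4.500: state=(0.616, 0.167, 0.218)
t=5.000: state=(0.556, 0.178, 0.266)
t=5.500: state=(0.499, 0.184, 0.317)
t=6.000: state=(0.448, 0.184, 0.368)
t=6.500: state=(0.402, 0.179, 0.419)
t=7.000: state=(0.363, 0.170, 0.468)
t=7.500: state=(0.329, 0.157, 0.514)
t=8.000: state=(0.301, 0.143, 0.556)
t=8.500: state=(0.278, 0.129, 0.594)
t=9.000: state=(0.259, 0.114, 0.627)
t=9.420: state=(0.245, 0.102, 0.653)
compare at T: S=0.245, I=0.102, R=0.653

largest component: R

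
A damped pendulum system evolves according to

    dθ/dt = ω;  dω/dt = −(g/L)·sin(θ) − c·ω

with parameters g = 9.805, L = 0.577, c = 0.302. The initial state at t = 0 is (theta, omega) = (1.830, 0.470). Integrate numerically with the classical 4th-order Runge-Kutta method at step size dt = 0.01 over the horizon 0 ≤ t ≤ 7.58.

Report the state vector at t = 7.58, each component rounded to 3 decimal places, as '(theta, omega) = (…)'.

(theta, omega) = (-0.495, 0.944)

t=0.000: state=(1.830, 0.470)
step 1 (dt=0.01): k1=(0.470, -16.567), k2=(0.387, -16.532), k3=(0.387, -16.534), k4=(0.305, -16.500); state += dt/6·(k1+2k2+2k3+k4)
t=0.010: state=(1.834, 0.305)
t=0.020: state=(1.836, 0.140)
t=0.030: state=(1.837, -0.024)
continuing one RK4 step at a time; state shown every 25 steps (Δt=0.25):
t=0.250: state=(1.438, -3.584)
t=0.500: state=(0.142, -6.152)
t=0.750: state=(-1.172, -3.623)
t=1.000: state=(-1.539, 0.676)
t=1.250: state=(-0.871, 4.472)
t=1.500: state=(0.423, 5.004)
t=1.750: state=(1.272, 1.462)
t=2.000: state=(1.125, -2.560)
t=2.250: state=(0.131, -4.809)
t=2.500: state=(-0.901, -2.811)
t=2.750: state=(-1.128, 1.024)
t=3.000: state=(-0.459, 3.970)
t=3.250: state=(0.553, 3.425)
t=3.500: state=(1.017, 0.108)
t=3.750: state=(0.623, -3.041)
t=4.000: state=(-0.276, -3.519)
t=4.250: state=(-0.866, -0.885)
t=4.500: state=(-0.683, 2.216)
t=4.750: state=(0.075, 3.322)
t=5.000: state=(0.710, 1.373)
t=5.250: state=(0.683, -1.539)
t=5.500: state=(0.063, -2.994)
t=5.750: state=(-0.569, -1.642)
t=6.000: state=(-0.650, 1.003)
t=6.250: state=(-0.153, 2.628)
t=6.500: state=(0.447, 1.758)
t=6.750: state=(0.601, -0.590)
t=7.000: state=(0.208, -2.270)
t=7.250: state=(-0.345, -1.771)
t=7.500: state=(-0.544, 0.279)
t=7.580: state=(-0.495, 0.944)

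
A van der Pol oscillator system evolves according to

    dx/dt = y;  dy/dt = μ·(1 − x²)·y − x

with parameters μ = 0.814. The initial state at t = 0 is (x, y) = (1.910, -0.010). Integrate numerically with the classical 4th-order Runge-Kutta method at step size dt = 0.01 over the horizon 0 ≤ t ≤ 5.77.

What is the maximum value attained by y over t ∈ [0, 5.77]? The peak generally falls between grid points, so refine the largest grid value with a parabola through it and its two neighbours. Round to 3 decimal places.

t=0.000: state=(1.910, -0.010)
step 1 (dt=0.01): k1=(-0.010, -1.888), k2=(-0.019, -1.868), k3=(-0.019, -1.868), k4=(-0.029, -1.848); state += dt/6·(k1+2k2+2k3+k4)
t=0.010: state=(1.910, -0.029)
t=0.020: state=(1.909, -0.047)
t=0.030: state=(1.909, -0.065)
continuing one RK4 step at a time; state shown every 20 steps (Δt=0.2):
t=0.200: state=(1.875, -0.316)
t=0.400: state=(1.790, -0.520)
t=0.600: state=(1.670, -0.672)
t=0.800: state=(1.523, -0.805)
t=1.000: state=(1.348, -0.942)
t=1.200: state=(1.144, -1.100)
t=1.400: state=(0.906, -1.294)
t=1.600: state=(0.623, -1.542)
t=1.800: state=(0.285, -1.850)
t=2.000: state=(-0.119, -2.190)
t=2.200: state=(-0.586, -2.446)
t=2.400: state=(-1.077, -2.395)
t=2.600: state=(-1.513, -1.889)
t=2.800: state=(-1.815, -1.117)
t=3.000: state=(-1.965, -0.421)
t=3.200: state=(-1.998, 0.055)
t=3.400: state=(-1.955, 0.350)
t=3.600: state=(-1.865, 0.538)
t=3.800: state=(-1.743, 0.676)
t=4.000: state=(-1.596, 0.796)
t=4.200: state=(-1.425, 0.919)
t=4.400: state=(-1.227, 1.062)
t=4.600: state=(-0.997, 1.240)
t=4.800: state=(-0.728, 1.468)
t=5.000: state=(-0.406, 1.758)
t=5.200: state=(-0.021, 2.097)
t=5.400: state=(0.431, 2.403)
t=5.600: state=(0.925, 2.477)
t=5.770: state=(1.327, 2.193)
largest grid value and its neighbours: y(5.530)=2.49393, y(5.540)=2.49477, y(5.550)=2.49458
parabola through these three points peaks at t≈5.543 with y≈2.49483

max y = 2.495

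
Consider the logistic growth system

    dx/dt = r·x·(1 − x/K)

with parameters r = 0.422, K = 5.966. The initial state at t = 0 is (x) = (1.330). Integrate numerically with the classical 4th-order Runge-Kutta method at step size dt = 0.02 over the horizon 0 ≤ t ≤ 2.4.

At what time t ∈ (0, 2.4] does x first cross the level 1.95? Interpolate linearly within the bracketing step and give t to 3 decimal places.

t = 1.247

t=0.000: state=(1.330)
step 1 (dt=0.02): k1=(0.436), k2=(0.437), k3=(0.437), k4=(0.438); state += dt/6·(k1+2k2+2k3+k4)
t=0.020: state=(1.339)
t=0.040: state=(1.348)
t=0.060: state=(1.356)
continuing one RK4 step at a time; state shown every 5 steps (Δt=0.1):
t=0.100: state=(1.374)
t=0.200: state=(1.419)
t=0.300: state=(1.465)
t=0.400: state=(1.513)
t=0.500: state=(1.561)
t=0.600: state=(1.610)
t=0.700: state=(1.660)
t=0.800: state=(1.711)
t=0.900: state=(1.763)
t=1.000: state=(1.816)
t=1.100: state=(1.869)
t=1.200: state=(1.924)
t=1.240: state=(1.946)
next step: t=1.260: state=(1.957) — x has crossed 1.95
linear interpolation between t=1.240 (1.94615) and t=1.260 (1.95723) → t≈1.247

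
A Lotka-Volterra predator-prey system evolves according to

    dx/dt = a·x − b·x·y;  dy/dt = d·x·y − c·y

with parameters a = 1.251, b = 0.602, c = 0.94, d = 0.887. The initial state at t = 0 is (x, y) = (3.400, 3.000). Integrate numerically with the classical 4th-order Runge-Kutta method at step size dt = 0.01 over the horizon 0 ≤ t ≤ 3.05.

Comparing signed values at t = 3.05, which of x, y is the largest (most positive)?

t=0.000: state=(3.400, 3.000)
step 1 (dt=0.01): k1=(-1.887, 6.227), k2=(-1.945, 6.267), k3=(-1.946, 6.266), k4=(-2.004, 6.305); state += dt/6·(k1+2k2+2k3+k4)
t=0.010: state=(3.381, 3.063)
t=0.020: state=(3.360, 3.126)
t=0.030: state=(3.338, 3.190)
continuing one RK4 step at a time; state shown every 10 steps (Δt=0.1):
t=0.100: state=(3.155, 3.655)
t=0.200: state=(2.810, 4.337)
t=0.300: state=(2.405, 4.977)
t=0.400: state=(1.987, 5.505)
t=0.500: state=(1.597, 5.872)
t=0.600: state=(1.263, 6.065)
t=0.700: state=(0.992, 6.099)
t=0.800: state=(0.780, 6.003)
t=0.900: state=(0.619, 5.812)
t=1.000: state=(0.498, 5.558)
t=1.100: state=(0.408, 5.266)
t=1.200: state=(0.340, 4.954)
t=1.300: state=(0.288, 4.637)
t=1.400: state=(0.250, 4.322)
t=1.500: state=(0.220, 4.017)
t=1.600: state=(0.198, 3.725)
t=1.700: state=(0.180, 3.448)
t=1.800: state=(0.167, 3.187)
t=1.900: state=(0.158, 2.943)
t=2.000: state=(0.151, 2.716)
t=2.100: state=(0.146, 2.505)
t=2.200: state=(0.143, 2.310)
t=2.300: state=(0.142, 2.129)
t=2.400: state=(0.142, 1.963)
t=2.500: state=(0.144, 1.810)
t=2.600: state=(0.147, 1.669)
t=2.700: state=(0.151, 1.539)
t=2.800: state=(0.157, 1.420)
t=2.900: state=(0.164, 1.311)
t=3.000: state=(0.172, 1.212)
t=3.050: state=(0.177, 1.165)
compare at T: x=0.177, y=1.165

largest component: y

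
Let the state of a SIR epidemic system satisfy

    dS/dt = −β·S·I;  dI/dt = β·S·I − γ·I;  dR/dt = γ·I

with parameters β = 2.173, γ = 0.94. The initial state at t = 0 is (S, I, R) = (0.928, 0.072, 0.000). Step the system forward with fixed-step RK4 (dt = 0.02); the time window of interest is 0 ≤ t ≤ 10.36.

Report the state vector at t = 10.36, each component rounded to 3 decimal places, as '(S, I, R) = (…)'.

(S, I, R) = (0.123, 0.002, 0.875)

t=0.000: state=(0.928, 0.072, 0.000)
step 1 (dt=0.02): k1=(-0.145, 0.078, 0.068), k2=(-0.147, 0.078, 0.068), k3=(-0.147, 0.078, 0.068), k4=(-0.148, 0.079, 0.069); state += dt/6·(k1+2k2+2k3+k4)
t=0.020: state=(0.925, 0.074, 0.001)
t=0.040: state=(0.922, 0.075, 0.003)
t=0.060: state=(0.919, 0.077, 0.004)
continuing one RK4 step at a time; state shown every 25 steps (Δt=0.5):
t=0.500: state=(0.838, 0.118, 0.044)
t=1.000: state=(0.716, 0.172, 0.112)
t=1.500: state=(0.579, 0.217, 0.204)
t=2.000: state=(0.451, 0.237, 0.312)
t=2.500: state=(0.350, 0.228, 0.422)
t=3.000: state=(0.277, 0.200, 0.523)
t=3.500: state=(0.227, 0.164, 0.609)
t=4.000: state=(0.194, 0.129, 0.678)
t=4.500: state=(0.171, 0.098, 0.731)
t=5.000: state=(0.156, 0.073, 0.771)
t=5.500: state=(0.146, 0.054, 0.800)
t=6.000: state=(0.139, 0.039, 0.822)
t=6.500: state=(0.134, 0.028, 0.838)
t=7.000: state=(0.130, 0.021, 0.849)
t=7.500: state=(0.128, 0.015, 0.857)
t=8.000: state=(0.126, 0.011, 0.863)
t=8.500: state=(0.125, 0.008, 0.868)
t=9.000: state=(0.124, 0.005, 0.871)
t=9.500: state=(0.123, 0.004, 0.873)
t=10.000: state=(0.123, 0.003, 0.874)
t=10.360: state=(0.123, 0.002, 0.875)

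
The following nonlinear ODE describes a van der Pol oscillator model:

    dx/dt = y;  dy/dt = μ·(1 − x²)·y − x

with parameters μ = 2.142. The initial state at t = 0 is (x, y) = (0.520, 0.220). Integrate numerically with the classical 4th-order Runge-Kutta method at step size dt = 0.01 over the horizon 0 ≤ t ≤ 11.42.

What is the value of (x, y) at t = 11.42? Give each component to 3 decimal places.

(x, y) = (-1.528, 0.457)

t=0.000: state=(0.520, 0.220)
step 1 (dt=0.01): k1=(0.220, -0.176), k2=(0.219, -0.179), k3=(0.219, -0.179), k4=(0.218, -0.182); state += dt/6·(k1+2k2+2k3+k4)
t=0.010: state=(0.522, 0.218)
t=0.020: state=(0.524, 0.216)
t=0.030: state=(0.527, 0.214)
continuing one RK4 step at a time; state shown every 50 steps (Δt=0.5):
t=0.500: state=(0.594, 0.047)
t=1.000: state=(0.534, -0.331)
t=1.500: state=(0.194, -1.154)
t=2.000: state=(-0.798, -2.796)
t=2.500: state=(-1.773, -0.574)
t=3.000: state=(-1.765, 0.291)
t=3.500: state=(-1.582, 0.424)
t=4.000: state=(-1.338, 0.564)
t=4.500: state=(-0.990, 0.880)
t=5.000: state=(-0.341, 1.959)
t=5.500: state=(1.252, 3.762)
t=6.000: state=(2.021, 0.017)
t=6.500: state=(1.913, -0.309)
t=7.000: state=(1.742, -0.370)
t=7.500: state=(1.539, -0.452)
t=8.000: state=(1.278, -0.608)
t=8.500: state=(0.894, -1.001)
t=9.000: state=(0.115, -2.441)
t=9.500: state=(-1.599, -2.842)
t=10.000: state=(-2.013, 0.143)
t=10.500: state=(-1.880, 0.323)
t=11.000: state=(-1.704, 0.384)
t=11.420: state=(-1.528, 0.457)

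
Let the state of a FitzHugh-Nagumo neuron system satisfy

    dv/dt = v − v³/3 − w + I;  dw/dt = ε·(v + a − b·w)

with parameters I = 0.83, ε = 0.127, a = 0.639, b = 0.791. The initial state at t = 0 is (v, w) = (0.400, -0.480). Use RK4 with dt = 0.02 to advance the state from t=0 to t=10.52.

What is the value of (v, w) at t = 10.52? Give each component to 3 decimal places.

t=0.000: state=(0.400, -0.480)
step 1 (dt=0.02): k1=(1.689, 0.180), k2=(1.701, 0.182), k3=(1.701, 0.182), k4=(1.713, 0.184); state += dt/6·(k1+2k2+2k3+k4)
t=0.020: state=(0.434, -0.476)
t=0.040: state=(0.469, -0.473)
t=0.060: state=(0.503, -0.469)
continuing one RK4 step at a time; state shown every 25 steps (Δt=0.5):
t=0.500: state=(1.321, -0.364)
t=1.000: state=(1.915, -0.203)
t=1.500: state=(2.047, -0.029)
t=2.000: state=(2.032, 0.138)
t=2.500: state=(1.988, 0.296)
t=3.000: state=(1.938, 0.442)
t=3.500: state=(1.887, 0.579)
t=4.000: state=(1.836, 0.705)
t=4.500: state=(1.785, 0.822)
t=5.000: state=(1.733, 0.931)
t=5.500: state=(1.682, 1.030)
t=6.000: state=(1.629, 1.122)
t=6.500: state=(1.577, 1.206)
t=7.000: state=(1.523, 1.282)
t=7.500: state=(1.469, 1.352)
t=8.000: state=(1.414, 1.414)
t=8.500: state=(1.357, 1.470)
t=9.000: state=(1.297, 1.520)
t=9.500: state=(1.236, 1.564)
t=10.000: state=(1.170, 1.601)
t=10.500: state=(1.100, 1.633)
t=10.520: state=(1.097, 1.634)

(v, w) = (1.097, 1.634)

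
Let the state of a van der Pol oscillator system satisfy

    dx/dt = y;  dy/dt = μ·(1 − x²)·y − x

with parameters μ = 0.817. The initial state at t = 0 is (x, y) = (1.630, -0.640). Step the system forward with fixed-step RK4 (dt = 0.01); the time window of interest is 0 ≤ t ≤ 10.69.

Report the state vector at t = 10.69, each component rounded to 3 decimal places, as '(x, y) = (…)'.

t=0.000: state=(1.630, -0.640)
step 1 (dt=0.01): k1=(-0.640, -0.764), k2=(-0.644, -0.761), k3=(-0.644, -0.761), k4=(-0.648, -0.758); state += dt/6·(k1+2k2+2k3+k4)
t=0.010: state=(1.624, -0.648)
t=0.020: state=(1.617, -0.655)
t=0.030: state=(1.610, -0.663)
continuing one RK4 step at a time; state shown every 50 steps (Δt=0.5):
t=0.500: state=(1.219, -1.009)
t=1.000: state=(0.592, -1.549)
t=1.500: state=(-0.381, -2.342)
t=2.000: state=(-1.533, -1.828)
t=2.500: state=(-1.988, -0.124)
t=3.000: state=(-1.851, 0.548)
t=3.500: state=(-1.495, 0.865)
t=4.000: state=(-0.973, 1.257)
t=4.500: state=(-0.185, 1.956)
t=5.000: state=(0.972, 2.465)
t=5.500: state=(1.878, 0.903)
t=6.000: state=(1.975, -0.299)
t=6.500: state=(1.710, -0.709)
t=7.000: state=(1.280, -1.024)
t=7.500: state=(0.654, -1.534)
t=8.000: state=(-0.311, -2.341)
t=8.500: state=(-1.494, -1.949)
t=9.000: state=(-1.999, -0.183)
t=9.500: state=(-1.878, 0.529)
t=10.000: state=(-1.531, 0.845)
t=10.500: state=(-1.023, 1.220)
t=10.690: state=(-0.772, 1.430)

(x, y) = (-0.772, 1.430)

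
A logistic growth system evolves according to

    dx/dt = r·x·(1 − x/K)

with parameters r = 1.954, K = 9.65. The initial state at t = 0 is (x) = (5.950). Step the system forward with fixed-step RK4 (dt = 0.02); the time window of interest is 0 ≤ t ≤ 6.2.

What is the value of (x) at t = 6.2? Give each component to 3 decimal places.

t=0.000: state=(5.950)
step 1 (dt=0.02): k1=(4.458), k2=(4.437), k3=(4.437), k4=(4.416); state += dt/6·(k1+2k2+2k3+k4)
t=0.020: state=(6.039)
t=0.040: state=(6.127)
t=0.060: state=(6.214)
continuing one RK4 step at a time; state shown every 25 steps (Δt=0.5):
t=0.500: state=(7.820)
t=1.000: state=(8.869)
t=1.500: state=(9.340)
t=2.000: state=(9.531)
t=2.500: state=(9.605)
t=3.000: state=(9.633)
t=3.500: state=(9.644)
t=4.000: state=(9.648)
t=4.500: state=(9.649)
t=5.000: state=(9.650)
t=5.500: state=(9.650)
t=6.000: state=(9.650)
t=6.200: state=(9.650)

(x) = (9.650)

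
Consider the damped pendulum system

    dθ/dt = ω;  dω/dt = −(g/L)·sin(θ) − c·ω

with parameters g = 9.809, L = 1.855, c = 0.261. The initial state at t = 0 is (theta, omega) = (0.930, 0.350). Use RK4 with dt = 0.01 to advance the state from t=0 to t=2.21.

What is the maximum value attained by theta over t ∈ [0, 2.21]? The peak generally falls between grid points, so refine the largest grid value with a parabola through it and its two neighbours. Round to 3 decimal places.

max theta = 0.944

t=0.000: state=(0.930, 0.350)
step 1 (dt=0.01): k1=(0.350, -4.330), k2=(0.328, -4.330), k3=(0.328, -4.330), k4=(0.307, -4.329); state += dt/6·(k1+2k2+2k3+k4)
t=0.010: state=(0.933, 0.307)
t=0.020: state=(0.936, 0.263)
t=0.030: state=(0.939, 0.220)
continuing one RK4 step at a time; state shown every 10 steps (Δt=0.1):
t=0.100: state=(0.943, -0.081)
t=0.200: state=(0.914, -0.498)
t=0.300: state=(0.845, -0.888)
t=0.400: state=(0.738, -1.237)
t=0.500: state=(0.599, -1.529)
t=0.600: state=(0.435, -1.748)
t=0.700: state=(0.253, -1.879)
t=0.800: state=(0.062, -1.912)
t=0.900: state=(-0.127, -1.846)
t=1.000: state=(-0.304, -1.686)
t=1.100: state=(-0.461, -1.447)
t=1.200: state=(-0.591, -1.146)
t=1.300: state=(-0.689, -0.804)
t=1.400: state=(-0.751, -0.438)
t=1.500: state=(-0.776, -0.064)
t=1.600: state=(-0.764, 0.302)
t=1.700: state=(-0.717, 0.647)
t=1.800: state=(-0.636, 0.958)
t=1.900: state=(-0.527, 1.221)
t=2.000: state=(-0.394, 1.422)
t=2.100: state=(-0.245, 1.549)
t=2.200: state=(-0.087, 1.595)
t=2.210: state=(-0.071, 1.595)
largest grid value and its neighbours: theta(0.070)=0.94391, theta(0.080)=0.94417, theta(0.090)=0.94400
parabola through these three points peaks at t≈0.081 with theta≈0.94417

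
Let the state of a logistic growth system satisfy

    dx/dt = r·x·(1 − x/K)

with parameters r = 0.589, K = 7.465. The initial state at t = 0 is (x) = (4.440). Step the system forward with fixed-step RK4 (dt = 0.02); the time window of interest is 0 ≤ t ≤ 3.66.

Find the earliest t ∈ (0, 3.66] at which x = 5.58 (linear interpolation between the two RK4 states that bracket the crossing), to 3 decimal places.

t = 1.191

t=0.000: state=(4.440)
step 1 (dt=0.02): k1=(1.060), k2=(1.059), k3=(1.059), k4=(1.057); state += dt/6·(k1+2k2+2k3+k4)
t=0.020: state=(4.461)
t=0.040: state=(4.482)
t=0.060: state=(4.503)
continuing one RK4 step at a time; state shown every 10 steps (Δt=0.2):
t=0.200: state=(4.649)
t=0.400: state=(4.853)
t=0.600: state=(5.049)
t=0.800: state=(5.237)
t=1.000: state=(5.417)
t=1.180: state=(5.571)
next step: t=1.200: state=(5.587) — x has crossed 5.58
linear interpolation between t=1.180 (5.57083) and t=1.200 (5.58743) → t≈1.191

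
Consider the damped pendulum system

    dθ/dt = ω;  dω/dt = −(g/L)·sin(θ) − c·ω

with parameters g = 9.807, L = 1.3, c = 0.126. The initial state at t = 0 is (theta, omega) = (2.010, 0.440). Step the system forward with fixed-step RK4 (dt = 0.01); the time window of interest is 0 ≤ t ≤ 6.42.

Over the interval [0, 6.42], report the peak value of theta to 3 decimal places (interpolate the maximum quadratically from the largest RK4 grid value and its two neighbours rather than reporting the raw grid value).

max theta = 2.024

t=0.000: state=(2.010, 0.440)
step 1 (dt=0.01): k1=(0.440, -6.883), k2=(0.406, -6.872), k3=(0.406, -6.872), k4=(0.371, -6.862); state += dt/6·(k1+2k2+2k3+k4)
t=0.010: state=(2.014, 0.371)
t=0.020: state=(2.017, 0.303)
t=0.030: state=(2.020, 0.234)
continuing one RK4 step at a time; state shown every 25 steps (Δt=0.25):
t=0.250: state=(1.907, -1.266)
t=0.500: state=(1.368, -3.051)
t=0.750: state=(0.417, -4.376)
t=1.000: state=(-0.671, -3.997)
t=1.250: state=(-1.466, -2.256)
t=1.500: state=(-1.789, -0.346)
t=1.750: state=(-1.646, 1.488)
t=2.000: state=(-1.049, 3.238)
t=2.250: state=(-0.097, 4.131)
t=2.500: state=(0.866, 3.299)
t=2.750: state=(1.472, 1.487)
t=3.000: state=(1.605, -0.414)
t=3.250: state=(1.271, -2.240)
t=3.500: state=(0.520, -3.615)
t=3.750: state=(-0.417, -3.590)
t=4.000: state=(-1.154, -2.154)
t=4.250: state=(-1.460, -0.285)
t=4.500: state=(-1.299, 1.557)
t=4.750: state=(-0.706, 3.080)
t=5.000: state=(0.147, 3.493)
t=5.250: state=(0.912, 2.431)
t=5.500: state=(1.306, 0.674)
t=5.750: state=(1.246, -1.142)
t=6.000: state=(0.756, -2.684)
t=6.250: state=(-0.017, -3.273)
t=6.420: state=(-0.546, -2.847)
largest grid value and its neighbours: theta(0.050)=2.02344, theta(0.060)=2.02408, theta(0.070)=2.02404
parabola through these three points peaks at t≈0.064 with theta≈2.02415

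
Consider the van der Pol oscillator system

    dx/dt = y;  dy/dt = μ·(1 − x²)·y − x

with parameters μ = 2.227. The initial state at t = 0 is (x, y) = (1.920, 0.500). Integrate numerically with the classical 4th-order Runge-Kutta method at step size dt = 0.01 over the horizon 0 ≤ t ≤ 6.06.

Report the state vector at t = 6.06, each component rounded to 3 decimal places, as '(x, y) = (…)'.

t=0.000: state=(1.920, 0.500)
step 1 (dt=0.01): k1=(0.500, -4.911), k2=(0.475, -4.777), k3=(0.476, -4.780), k4=(0.452, -4.649); state += dt/6·(k1+2k2+2k3+k4)
t=0.010: state=(1.925, 0.452)
t=0.020: state=(1.929, 0.407)
t=0.030: state=(1.933, 0.364)
continuing one RK4 step at a time; state shown every 20 steps (Δt=0.2):
t=0.200: state=(1.951, -0.078)
t=0.400: state=(1.915, -0.247)
t=0.600: state=(1.859, -0.305)
t=0.800: state=(1.795, -0.336)
t=1.000: state=(1.725, -0.362)
t=1.200: state=(1.650, -0.390)
t=1.400: state=(1.569, -0.424)
t=1.600: state=(1.480, -0.467)
t=1.800: state=(1.381, -0.523)
t=2.000: state=(1.269, -0.600)
t=2.200: state=(1.139, -0.710)
t=2.400: state=(0.981, -0.879)
t=2.600: state=(0.780, -1.155)
t=2.800: state=(0.505, -1.640)
t=3.000: state=(0.098, -2.515)
t=3.200: state=(-0.529, -3.763)
t=3.400: state=(-1.325, -3.733)
t=3.600: state=(-1.861, -1.544)
t=3.800: state=(-2.013, -0.217)
t=4.000: state=(-2.010, 0.165)
t=4.200: state=(-1.965, 0.266)
t=4.400: state=(-1.908, 0.303)
t=4.600: state=(-1.845, 0.325)
t=4.800: state=(-1.778, 0.346)
t=5.000: state=(-1.706, 0.370)
t=5.200: state=(-1.629, 0.399)
t=5.400: state=(-1.546, 0.435)
t=5.600: state=(-1.455, 0.480)
t=5.800: state=(-1.353, 0.541)
t=6.000: state=(-1.237, 0.625)
t=6.060: state=(-1.198, 0.657)

(x, y) = (-1.198, 0.657)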